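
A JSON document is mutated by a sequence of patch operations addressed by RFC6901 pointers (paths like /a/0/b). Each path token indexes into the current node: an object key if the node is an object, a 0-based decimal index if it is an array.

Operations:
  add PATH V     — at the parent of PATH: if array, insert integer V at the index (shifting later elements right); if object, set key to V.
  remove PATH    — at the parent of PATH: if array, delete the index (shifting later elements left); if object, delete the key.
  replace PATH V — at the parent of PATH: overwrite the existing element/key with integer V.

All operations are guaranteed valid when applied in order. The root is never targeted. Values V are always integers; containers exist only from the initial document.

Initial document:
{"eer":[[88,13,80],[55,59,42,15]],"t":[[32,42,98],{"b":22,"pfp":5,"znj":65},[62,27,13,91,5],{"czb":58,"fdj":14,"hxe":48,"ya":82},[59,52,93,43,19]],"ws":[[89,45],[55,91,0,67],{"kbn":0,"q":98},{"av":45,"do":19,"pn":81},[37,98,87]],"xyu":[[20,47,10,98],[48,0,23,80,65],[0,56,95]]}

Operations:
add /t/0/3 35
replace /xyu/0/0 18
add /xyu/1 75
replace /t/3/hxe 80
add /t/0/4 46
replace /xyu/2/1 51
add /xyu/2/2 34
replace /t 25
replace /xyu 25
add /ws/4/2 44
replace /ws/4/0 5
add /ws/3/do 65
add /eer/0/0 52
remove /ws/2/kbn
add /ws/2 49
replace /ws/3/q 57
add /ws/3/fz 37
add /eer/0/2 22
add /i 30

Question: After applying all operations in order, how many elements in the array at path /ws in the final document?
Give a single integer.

After op 1 (add /t/0/3 35): {"eer":[[88,13,80],[55,59,42,15]],"t":[[32,42,98,35],{"b":22,"pfp":5,"znj":65},[62,27,13,91,5],{"czb":58,"fdj":14,"hxe":48,"ya":82},[59,52,93,43,19]],"ws":[[89,45],[55,91,0,67],{"kbn":0,"q":98},{"av":45,"do":19,"pn":81},[37,98,87]],"xyu":[[20,47,10,98],[48,0,23,80,65],[0,56,95]]}
After op 2 (replace /xyu/0/0 18): {"eer":[[88,13,80],[55,59,42,15]],"t":[[32,42,98,35],{"b":22,"pfp":5,"znj":65},[62,27,13,91,5],{"czb":58,"fdj":14,"hxe":48,"ya":82},[59,52,93,43,19]],"ws":[[89,45],[55,91,0,67],{"kbn":0,"q":98},{"av":45,"do":19,"pn":81},[37,98,87]],"xyu":[[18,47,10,98],[48,0,23,80,65],[0,56,95]]}
After op 3 (add /xyu/1 75): {"eer":[[88,13,80],[55,59,42,15]],"t":[[32,42,98,35],{"b":22,"pfp":5,"znj":65},[62,27,13,91,5],{"czb":58,"fdj":14,"hxe":48,"ya":82},[59,52,93,43,19]],"ws":[[89,45],[55,91,0,67],{"kbn":0,"q":98},{"av":45,"do":19,"pn":81},[37,98,87]],"xyu":[[18,47,10,98],75,[48,0,23,80,65],[0,56,95]]}
After op 4 (replace /t/3/hxe 80): {"eer":[[88,13,80],[55,59,42,15]],"t":[[32,42,98,35],{"b":22,"pfp":5,"znj":65},[62,27,13,91,5],{"czb":58,"fdj":14,"hxe":80,"ya":82},[59,52,93,43,19]],"ws":[[89,45],[55,91,0,67],{"kbn":0,"q":98},{"av":45,"do":19,"pn":81},[37,98,87]],"xyu":[[18,47,10,98],75,[48,0,23,80,65],[0,56,95]]}
After op 5 (add /t/0/4 46): {"eer":[[88,13,80],[55,59,42,15]],"t":[[32,42,98,35,46],{"b":22,"pfp":5,"znj":65},[62,27,13,91,5],{"czb":58,"fdj":14,"hxe":80,"ya":82},[59,52,93,43,19]],"ws":[[89,45],[55,91,0,67],{"kbn":0,"q":98},{"av":45,"do":19,"pn":81},[37,98,87]],"xyu":[[18,47,10,98],75,[48,0,23,80,65],[0,56,95]]}
After op 6 (replace /xyu/2/1 51): {"eer":[[88,13,80],[55,59,42,15]],"t":[[32,42,98,35,46],{"b":22,"pfp":5,"znj":65},[62,27,13,91,5],{"czb":58,"fdj":14,"hxe":80,"ya":82},[59,52,93,43,19]],"ws":[[89,45],[55,91,0,67],{"kbn":0,"q":98},{"av":45,"do":19,"pn":81},[37,98,87]],"xyu":[[18,47,10,98],75,[48,51,23,80,65],[0,56,95]]}
After op 7 (add /xyu/2/2 34): {"eer":[[88,13,80],[55,59,42,15]],"t":[[32,42,98,35,46],{"b":22,"pfp":5,"znj":65},[62,27,13,91,5],{"czb":58,"fdj":14,"hxe":80,"ya":82},[59,52,93,43,19]],"ws":[[89,45],[55,91,0,67],{"kbn":0,"q":98},{"av":45,"do":19,"pn":81},[37,98,87]],"xyu":[[18,47,10,98],75,[48,51,34,23,80,65],[0,56,95]]}
After op 8 (replace /t 25): {"eer":[[88,13,80],[55,59,42,15]],"t":25,"ws":[[89,45],[55,91,0,67],{"kbn":0,"q":98},{"av":45,"do":19,"pn":81},[37,98,87]],"xyu":[[18,47,10,98],75,[48,51,34,23,80,65],[0,56,95]]}
After op 9 (replace /xyu 25): {"eer":[[88,13,80],[55,59,42,15]],"t":25,"ws":[[89,45],[55,91,0,67],{"kbn":0,"q":98},{"av":45,"do":19,"pn":81},[37,98,87]],"xyu":25}
After op 10 (add /ws/4/2 44): {"eer":[[88,13,80],[55,59,42,15]],"t":25,"ws":[[89,45],[55,91,0,67],{"kbn":0,"q":98},{"av":45,"do":19,"pn":81},[37,98,44,87]],"xyu":25}
After op 11 (replace /ws/4/0 5): {"eer":[[88,13,80],[55,59,42,15]],"t":25,"ws":[[89,45],[55,91,0,67],{"kbn":0,"q":98},{"av":45,"do":19,"pn":81},[5,98,44,87]],"xyu":25}
After op 12 (add /ws/3/do 65): {"eer":[[88,13,80],[55,59,42,15]],"t":25,"ws":[[89,45],[55,91,0,67],{"kbn":0,"q":98},{"av":45,"do":65,"pn":81},[5,98,44,87]],"xyu":25}
After op 13 (add /eer/0/0 52): {"eer":[[52,88,13,80],[55,59,42,15]],"t":25,"ws":[[89,45],[55,91,0,67],{"kbn":0,"q":98},{"av":45,"do":65,"pn":81},[5,98,44,87]],"xyu":25}
After op 14 (remove /ws/2/kbn): {"eer":[[52,88,13,80],[55,59,42,15]],"t":25,"ws":[[89,45],[55,91,0,67],{"q":98},{"av":45,"do":65,"pn":81},[5,98,44,87]],"xyu":25}
After op 15 (add /ws/2 49): {"eer":[[52,88,13,80],[55,59,42,15]],"t":25,"ws":[[89,45],[55,91,0,67],49,{"q":98},{"av":45,"do":65,"pn":81},[5,98,44,87]],"xyu":25}
After op 16 (replace /ws/3/q 57): {"eer":[[52,88,13,80],[55,59,42,15]],"t":25,"ws":[[89,45],[55,91,0,67],49,{"q":57},{"av":45,"do":65,"pn":81},[5,98,44,87]],"xyu":25}
After op 17 (add /ws/3/fz 37): {"eer":[[52,88,13,80],[55,59,42,15]],"t":25,"ws":[[89,45],[55,91,0,67],49,{"fz":37,"q":57},{"av":45,"do":65,"pn":81},[5,98,44,87]],"xyu":25}
After op 18 (add /eer/0/2 22): {"eer":[[52,88,22,13,80],[55,59,42,15]],"t":25,"ws":[[89,45],[55,91,0,67],49,{"fz":37,"q":57},{"av":45,"do":65,"pn":81},[5,98,44,87]],"xyu":25}
After op 19 (add /i 30): {"eer":[[52,88,22,13,80],[55,59,42,15]],"i":30,"t":25,"ws":[[89,45],[55,91,0,67],49,{"fz":37,"q":57},{"av":45,"do":65,"pn":81},[5,98,44,87]],"xyu":25}
Size at path /ws: 6

Answer: 6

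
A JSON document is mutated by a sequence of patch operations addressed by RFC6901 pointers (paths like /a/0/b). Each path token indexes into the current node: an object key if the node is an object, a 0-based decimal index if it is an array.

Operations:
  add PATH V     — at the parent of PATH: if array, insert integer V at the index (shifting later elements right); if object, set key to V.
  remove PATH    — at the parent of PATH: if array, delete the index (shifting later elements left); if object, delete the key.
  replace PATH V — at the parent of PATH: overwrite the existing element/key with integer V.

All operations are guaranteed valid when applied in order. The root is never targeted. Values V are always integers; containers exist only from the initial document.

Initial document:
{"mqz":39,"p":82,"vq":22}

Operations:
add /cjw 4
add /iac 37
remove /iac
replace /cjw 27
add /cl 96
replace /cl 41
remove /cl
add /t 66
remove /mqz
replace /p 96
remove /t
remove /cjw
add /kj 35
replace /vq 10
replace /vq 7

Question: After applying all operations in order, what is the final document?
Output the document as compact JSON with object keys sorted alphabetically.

After op 1 (add /cjw 4): {"cjw":4,"mqz":39,"p":82,"vq":22}
After op 2 (add /iac 37): {"cjw":4,"iac":37,"mqz":39,"p":82,"vq":22}
After op 3 (remove /iac): {"cjw":4,"mqz":39,"p":82,"vq":22}
After op 4 (replace /cjw 27): {"cjw":27,"mqz":39,"p":82,"vq":22}
After op 5 (add /cl 96): {"cjw":27,"cl":96,"mqz":39,"p":82,"vq":22}
After op 6 (replace /cl 41): {"cjw":27,"cl":41,"mqz":39,"p":82,"vq":22}
After op 7 (remove /cl): {"cjw":27,"mqz":39,"p":82,"vq":22}
After op 8 (add /t 66): {"cjw":27,"mqz":39,"p":82,"t":66,"vq":22}
After op 9 (remove /mqz): {"cjw":27,"p":82,"t":66,"vq":22}
After op 10 (replace /p 96): {"cjw":27,"p":96,"t":66,"vq":22}
After op 11 (remove /t): {"cjw":27,"p":96,"vq":22}
After op 12 (remove /cjw): {"p":96,"vq":22}
After op 13 (add /kj 35): {"kj":35,"p":96,"vq":22}
After op 14 (replace /vq 10): {"kj":35,"p":96,"vq":10}
After op 15 (replace /vq 7): {"kj":35,"p":96,"vq":7}

Answer: {"kj":35,"p":96,"vq":7}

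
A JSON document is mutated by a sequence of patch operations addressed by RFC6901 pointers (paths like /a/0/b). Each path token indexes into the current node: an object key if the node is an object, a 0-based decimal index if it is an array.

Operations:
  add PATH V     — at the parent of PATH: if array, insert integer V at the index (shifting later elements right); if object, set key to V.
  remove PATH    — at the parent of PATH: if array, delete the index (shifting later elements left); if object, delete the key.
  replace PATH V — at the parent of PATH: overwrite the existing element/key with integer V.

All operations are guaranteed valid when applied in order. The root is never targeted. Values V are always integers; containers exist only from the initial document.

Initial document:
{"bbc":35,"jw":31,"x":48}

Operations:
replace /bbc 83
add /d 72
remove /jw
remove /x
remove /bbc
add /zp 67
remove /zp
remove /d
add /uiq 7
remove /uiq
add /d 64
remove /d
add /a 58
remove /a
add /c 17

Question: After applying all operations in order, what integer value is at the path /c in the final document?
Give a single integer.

After op 1 (replace /bbc 83): {"bbc":83,"jw":31,"x":48}
After op 2 (add /d 72): {"bbc":83,"d":72,"jw":31,"x":48}
After op 3 (remove /jw): {"bbc":83,"d":72,"x":48}
After op 4 (remove /x): {"bbc":83,"d":72}
After op 5 (remove /bbc): {"d":72}
After op 6 (add /zp 67): {"d":72,"zp":67}
After op 7 (remove /zp): {"d":72}
After op 8 (remove /d): {}
After op 9 (add /uiq 7): {"uiq":7}
After op 10 (remove /uiq): {}
After op 11 (add /d 64): {"d":64}
After op 12 (remove /d): {}
After op 13 (add /a 58): {"a":58}
After op 14 (remove /a): {}
After op 15 (add /c 17): {"c":17}
Value at /c: 17

Answer: 17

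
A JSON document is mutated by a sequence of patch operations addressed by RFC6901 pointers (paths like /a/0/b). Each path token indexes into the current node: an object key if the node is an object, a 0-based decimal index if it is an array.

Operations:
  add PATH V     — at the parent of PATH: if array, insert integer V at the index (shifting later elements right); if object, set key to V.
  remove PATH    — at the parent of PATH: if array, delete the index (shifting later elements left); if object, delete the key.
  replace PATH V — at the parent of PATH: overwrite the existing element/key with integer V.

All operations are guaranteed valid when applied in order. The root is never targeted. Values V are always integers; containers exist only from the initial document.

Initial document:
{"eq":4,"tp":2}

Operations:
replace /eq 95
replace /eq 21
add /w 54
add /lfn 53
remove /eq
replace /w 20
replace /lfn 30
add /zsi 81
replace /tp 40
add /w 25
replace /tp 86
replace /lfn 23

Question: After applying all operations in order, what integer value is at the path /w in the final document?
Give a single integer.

After op 1 (replace /eq 95): {"eq":95,"tp":2}
After op 2 (replace /eq 21): {"eq":21,"tp":2}
After op 3 (add /w 54): {"eq":21,"tp":2,"w":54}
After op 4 (add /lfn 53): {"eq":21,"lfn":53,"tp":2,"w":54}
After op 5 (remove /eq): {"lfn":53,"tp":2,"w":54}
After op 6 (replace /w 20): {"lfn":53,"tp":2,"w":20}
After op 7 (replace /lfn 30): {"lfn":30,"tp":2,"w":20}
After op 8 (add /zsi 81): {"lfn":30,"tp":2,"w":20,"zsi":81}
After op 9 (replace /tp 40): {"lfn":30,"tp":40,"w":20,"zsi":81}
After op 10 (add /w 25): {"lfn":30,"tp":40,"w":25,"zsi":81}
After op 11 (replace /tp 86): {"lfn":30,"tp":86,"w":25,"zsi":81}
After op 12 (replace /lfn 23): {"lfn":23,"tp":86,"w":25,"zsi":81}
Value at /w: 25

Answer: 25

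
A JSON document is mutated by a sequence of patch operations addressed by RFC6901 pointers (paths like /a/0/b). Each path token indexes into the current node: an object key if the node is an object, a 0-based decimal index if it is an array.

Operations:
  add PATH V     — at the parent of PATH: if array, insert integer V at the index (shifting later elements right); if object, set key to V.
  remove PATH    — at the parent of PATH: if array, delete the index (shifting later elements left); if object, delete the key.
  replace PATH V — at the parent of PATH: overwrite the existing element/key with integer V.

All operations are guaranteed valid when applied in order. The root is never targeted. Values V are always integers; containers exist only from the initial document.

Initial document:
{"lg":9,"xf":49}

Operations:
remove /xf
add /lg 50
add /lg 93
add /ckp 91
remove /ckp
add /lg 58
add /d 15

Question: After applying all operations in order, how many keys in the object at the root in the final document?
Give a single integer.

Answer: 2

Derivation:
After op 1 (remove /xf): {"lg":9}
After op 2 (add /lg 50): {"lg":50}
After op 3 (add /lg 93): {"lg":93}
After op 4 (add /ckp 91): {"ckp":91,"lg":93}
After op 5 (remove /ckp): {"lg":93}
After op 6 (add /lg 58): {"lg":58}
After op 7 (add /d 15): {"d":15,"lg":58}
Size at the root: 2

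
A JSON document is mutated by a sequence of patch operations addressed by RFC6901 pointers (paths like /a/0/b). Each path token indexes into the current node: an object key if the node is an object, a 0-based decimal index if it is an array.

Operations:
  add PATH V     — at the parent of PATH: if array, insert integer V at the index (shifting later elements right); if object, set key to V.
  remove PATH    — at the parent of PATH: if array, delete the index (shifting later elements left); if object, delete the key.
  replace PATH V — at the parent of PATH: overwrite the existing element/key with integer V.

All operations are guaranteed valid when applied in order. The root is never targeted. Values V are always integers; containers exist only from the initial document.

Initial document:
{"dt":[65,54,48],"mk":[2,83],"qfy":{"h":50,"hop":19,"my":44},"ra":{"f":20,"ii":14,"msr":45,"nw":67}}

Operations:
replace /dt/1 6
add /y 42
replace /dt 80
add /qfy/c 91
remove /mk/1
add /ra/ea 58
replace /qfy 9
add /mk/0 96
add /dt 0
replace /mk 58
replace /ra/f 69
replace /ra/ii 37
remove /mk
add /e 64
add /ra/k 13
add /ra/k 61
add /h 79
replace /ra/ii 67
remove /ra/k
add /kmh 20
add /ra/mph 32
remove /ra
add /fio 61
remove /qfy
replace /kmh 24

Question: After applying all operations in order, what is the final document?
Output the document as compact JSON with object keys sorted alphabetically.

After op 1 (replace /dt/1 6): {"dt":[65,6,48],"mk":[2,83],"qfy":{"h":50,"hop":19,"my":44},"ra":{"f":20,"ii":14,"msr":45,"nw":67}}
After op 2 (add /y 42): {"dt":[65,6,48],"mk":[2,83],"qfy":{"h":50,"hop":19,"my":44},"ra":{"f":20,"ii":14,"msr":45,"nw":67},"y":42}
After op 3 (replace /dt 80): {"dt":80,"mk":[2,83],"qfy":{"h":50,"hop":19,"my":44},"ra":{"f":20,"ii":14,"msr":45,"nw":67},"y":42}
After op 4 (add /qfy/c 91): {"dt":80,"mk":[2,83],"qfy":{"c":91,"h":50,"hop":19,"my":44},"ra":{"f":20,"ii":14,"msr":45,"nw":67},"y":42}
After op 5 (remove /mk/1): {"dt":80,"mk":[2],"qfy":{"c":91,"h":50,"hop":19,"my":44},"ra":{"f":20,"ii":14,"msr":45,"nw":67},"y":42}
After op 6 (add /ra/ea 58): {"dt":80,"mk":[2],"qfy":{"c":91,"h":50,"hop":19,"my":44},"ra":{"ea":58,"f":20,"ii":14,"msr":45,"nw":67},"y":42}
After op 7 (replace /qfy 9): {"dt":80,"mk":[2],"qfy":9,"ra":{"ea":58,"f":20,"ii":14,"msr":45,"nw":67},"y":42}
After op 8 (add /mk/0 96): {"dt":80,"mk":[96,2],"qfy":9,"ra":{"ea":58,"f":20,"ii":14,"msr":45,"nw":67},"y":42}
After op 9 (add /dt 0): {"dt":0,"mk":[96,2],"qfy":9,"ra":{"ea":58,"f":20,"ii":14,"msr":45,"nw":67},"y":42}
After op 10 (replace /mk 58): {"dt":0,"mk":58,"qfy":9,"ra":{"ea":58,"f":20,"ii":14,"msr":45,"nw":67},"y":42}
After op 11 (replace /ra/f 69): {"dt":0,"mk":58,"qfy":9,"ra":{"ea":58,"f":69,"ii":14,"msr":45,"nw":67},"y":42}
After op 12 (replace /ra/ii 37): {"dt":0,"mk":58,"qfy":9,"ra":{"ea":58,"f":69,"ii":37,"msr":45,"nw":67},"y":42}
After op 13 (remove /mk): {"dt":0,"qfy":9,"ra":{"ea":58,"f":69,"ii":37,"msr":45,"nw":67},"y":42}
After op 14 (add /e 64): {"dt":0,"e":64,"qfy":9,"ra":{"ea":58,"f":69,"ii":37,"msr":45,"nw":67},"y":42}
After op 15 (add /ra/k 13): {"dt":0,"e":64,"qfy":9,"ra":{"ea":58,"f":69,"ii":37,"k":13,"msr":45,"nw":67},"y":42}
After op 16 (add /ra/k 61): {"dt":0,"e":64,"qfy":9,"ra":{"ea":58,"f":69,"ii":37,"k":61,"msr":45,"nw":67},"y":42}
After op 17 (add /h 79): {"dt":0,"e":64,"h":79,"qfy":9,"ra":{"ea":58,"f":69,"ii":37,"k":61,"msr":45,"nw":67},"y":42}
After op 18 (replace /ra/ii 67): {"dt":0,"e":64,"h":79,"qfy":9,"ra":{"ea":58,"f":69,"ii":67,"k":61,"msr":45,"nw":67},"y":42}
After op 19 (remove /ra/k): {"dt":0,"e":64,"h":79,"qfy":9,"ra":{"ea":58,"f":69,"ii":67,"msr":45,"nw":67},"y":42}
After op 20 (add /kmh 20): {"dt":0,"e":64,"h":79,"kmh":20,"qfy":9,"ra":{"ea":58,"f":69,"ii":67,"msr":45,"nw":67},"y":42}
After op 21 (add /ra/mph 32): {"dt":0,"e":64,"h":79,"kmh":20,"qfy":9,"ra":{"ea":58,"f":69,"ii":67,"mph":32,"msr":45,"nw":67},"y":42}
After op 22 (remove /ra): {"dt":0,"e":64,"h":79,"kmh":20,"qfy":9,"y":42}
After op 23 (add /fio 61): {"dt":0,"e":64,"fio":61,"h":79,"kmh":20,"qfy":9,"y":42}
After op 24 (remove /qfy): {"dt":0,"e":64,"fio":61,"h":79,"kmh":20,"y":42}
After op 25 (replace /kmh 24): {"dt":0,"e":64,"fio":61,"h":79,"kmh":24,"y":42}

Answer: {"dt":0,"e":64,"fio":61,"h":79,"kmh":24,"y":42}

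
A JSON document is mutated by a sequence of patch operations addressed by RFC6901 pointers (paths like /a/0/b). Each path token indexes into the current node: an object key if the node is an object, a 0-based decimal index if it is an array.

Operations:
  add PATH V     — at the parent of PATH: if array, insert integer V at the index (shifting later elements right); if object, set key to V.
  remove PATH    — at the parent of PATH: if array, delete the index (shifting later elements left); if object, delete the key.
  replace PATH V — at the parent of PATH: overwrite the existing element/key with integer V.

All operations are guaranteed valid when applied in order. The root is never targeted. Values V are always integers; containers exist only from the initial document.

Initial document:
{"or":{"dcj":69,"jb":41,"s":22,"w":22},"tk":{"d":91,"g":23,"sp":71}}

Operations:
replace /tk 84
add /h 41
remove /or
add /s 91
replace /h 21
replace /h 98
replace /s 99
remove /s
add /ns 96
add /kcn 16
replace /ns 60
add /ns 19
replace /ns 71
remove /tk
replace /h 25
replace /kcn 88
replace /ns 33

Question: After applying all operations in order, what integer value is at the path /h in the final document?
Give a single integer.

Answer: 25

Derivation:
After op 1 (replace /tk 84): {"or":{"dcj":69,"jb":41,"s":22,"w":22},"tk":84}
After op 2 (add /h 41): {"h":41,"or":{"dcj":69,"jb":41,"s":22,"w":22},"tk":84}
After op 3 (remove /or): {"h":41,"tk":84}
After op 4 (add /s 91): {"h":41,"s":91,"tk":84}
After op 5 (replace /h 21): {"h":21,"s":91,"tk":84}
After op 6 (replace /h 98): {"h":98,"s":91,"tk":84}
After op 7 (replace /s 99): {"h":98,"s":99,"tk":84}
After op 8 (remove /s): {"h":98,"tk":84}
After op 9 (add /ns 96): {"h":98,"ns":96,"tk":84}
After op 10 (add /kcn 16): {"h":98,"kcn":16,"ns":96,"tk":84}
After op 11 (replace /ns 60): {"h":98,"kcn":16,"ns":60,"tk":84}
After op 12 (add /ns 19): {"h":98,"kcn":16,"ns":19,"tk":84}
After op 13 (replace /ns 71): {"h":98,"kcn":16,"ns":71,"tk":84}
After op 14 (remove /tk): {"h":98,"kcn":16,"ns":71}
After op 15 (replace /h 25): {"h":25,"kcn":16,"ns":71}
After op 16 (replace /kcn 88): {"h":25,"kcn":88,"ns":71}
After op 17 (replace /ns 33): {"h":25,"kcn":88,"ns":33}
Value at /h: 25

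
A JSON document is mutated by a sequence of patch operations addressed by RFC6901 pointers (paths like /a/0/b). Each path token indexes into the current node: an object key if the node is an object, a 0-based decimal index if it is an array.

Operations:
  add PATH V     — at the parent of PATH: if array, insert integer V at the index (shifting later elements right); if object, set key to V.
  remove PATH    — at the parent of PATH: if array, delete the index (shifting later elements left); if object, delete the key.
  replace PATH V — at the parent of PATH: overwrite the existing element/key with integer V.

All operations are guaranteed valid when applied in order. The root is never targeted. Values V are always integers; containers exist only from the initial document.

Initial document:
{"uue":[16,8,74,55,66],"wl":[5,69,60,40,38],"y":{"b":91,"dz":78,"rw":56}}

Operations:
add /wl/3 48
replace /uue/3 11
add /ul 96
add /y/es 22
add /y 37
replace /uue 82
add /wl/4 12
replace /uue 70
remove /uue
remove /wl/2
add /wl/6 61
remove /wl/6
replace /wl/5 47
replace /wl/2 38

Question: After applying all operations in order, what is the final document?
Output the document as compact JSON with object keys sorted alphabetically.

Answer: {"ul":96,"wl":[5,69,38,12,40,47],"y":37}

Derivation:
After op 1 (add /wl/3 48): {"uue":[16,8,74,55,66],"wl":[5,69,60,48,40,38],"y":{"b":91,"dz":78,"rw":56}}
After op 2 (replace /uue/3 11): {"uue":[16,8,74,11,66],"wl":[5,69,60,48,40,38],"y":{"b":91,"dz":78,"rw":56}}
After op 3 (add /ul 96): {"ul":96,"uue":[16,8,74,11,66],"wl":[5,69,60,48,40,38],"y":{"b":91,"dz":78,"rw":56}}
After op 4 (add /y/es 22): {"ul":96,"uue":[16,8,74,11,66],"wl":[5,69,60,48,40,38],"y":{"b":91,"dz":78,"es":22,"rw":56}}
After op 5 (add /y 37): {"ul":96,"uue":[16,8,74,11,66],"wl":[5,69,60,48,40,38],"y":37}
After op 6 (replace /uue 82): {"ul":96,"uue":82,"wl":[5,69,60,48,40,38],"y":37}
After op 7 (add /wl/4 12): {"ul":96,"uue":82,"wl":[5,69,60,48,12,40,38],"y":37}
After op 8 (replace /uue 70): {"ul":96,"uue":70,"wl":[5,69,60,48,12,40,38],"y":37}
After op 9 (remove /uue): {"ul":96,"wl":[5,69,60,48,12,40,38],"y":37}
After op 10 (remove /wl/2): {"ul":96,"wl":[5,69,48,12,40,38],"y":37}
After op 11 (add /wl/6 61): {"ul":96,"wl":[5,69,48,12,40,38,61],"y":37}
After op 12 (remove /wl/6): {"ul":96,"wl":[5,69,48,12,40,38],"y":37}
After op 13 (replace /wl/5 47): {"ul":96,"wl":[5,69,48,12,40,47],"y":37}
After op 14 (replace /wl/2 38): {"ul":96,"wl":[5,69,38,12,40,47],"y":37}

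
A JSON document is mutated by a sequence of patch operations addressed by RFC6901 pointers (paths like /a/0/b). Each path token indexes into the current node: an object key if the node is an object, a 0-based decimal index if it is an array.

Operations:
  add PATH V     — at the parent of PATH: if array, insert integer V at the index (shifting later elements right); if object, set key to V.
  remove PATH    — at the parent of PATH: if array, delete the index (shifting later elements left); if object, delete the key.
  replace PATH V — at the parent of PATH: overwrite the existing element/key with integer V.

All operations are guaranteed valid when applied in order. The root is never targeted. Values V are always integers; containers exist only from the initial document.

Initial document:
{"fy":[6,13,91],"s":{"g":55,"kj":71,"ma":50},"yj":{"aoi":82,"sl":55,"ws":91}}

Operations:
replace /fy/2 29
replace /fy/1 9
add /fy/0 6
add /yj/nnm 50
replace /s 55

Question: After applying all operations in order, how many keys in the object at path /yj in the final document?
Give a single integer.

Answer: 4

Derivation:
After op 1 (replace /fy/2 29): {"fy":[6,13,29],"s":{"g":55,"kj":71,"ma":50},"yj":{"aoi":82,"sl":55,"ws":91}}
After op 2 (replace /fy/1 9): {"fy":[6,9,29],"s":{"g":55,"kj":71,"ma":50},"yj":{"aoi":82,"sl":55,"ws":91}}
After op 3 (add /fy/0 6): {"fy":[6,6,9,29],"s":{"g":55,"kj":71,"ma":50},"yj":{"aoi":82,"sl":55,"ws":91}}
After op 4 (add /yj/nnm 50): {"fy":[6,6,9,29],"s":{"g":55,"kj":71,"ma":50},"yj":{"aoi":82,"nnm":50,"sl":55,"ws":91}}
After op 5 (replace /s 55): {"fy":[6,6,9,29],"s":55,"yj":{"aoi":82,"nnm":50,"sl":55,"ws":91}}
Size at path /yj: 4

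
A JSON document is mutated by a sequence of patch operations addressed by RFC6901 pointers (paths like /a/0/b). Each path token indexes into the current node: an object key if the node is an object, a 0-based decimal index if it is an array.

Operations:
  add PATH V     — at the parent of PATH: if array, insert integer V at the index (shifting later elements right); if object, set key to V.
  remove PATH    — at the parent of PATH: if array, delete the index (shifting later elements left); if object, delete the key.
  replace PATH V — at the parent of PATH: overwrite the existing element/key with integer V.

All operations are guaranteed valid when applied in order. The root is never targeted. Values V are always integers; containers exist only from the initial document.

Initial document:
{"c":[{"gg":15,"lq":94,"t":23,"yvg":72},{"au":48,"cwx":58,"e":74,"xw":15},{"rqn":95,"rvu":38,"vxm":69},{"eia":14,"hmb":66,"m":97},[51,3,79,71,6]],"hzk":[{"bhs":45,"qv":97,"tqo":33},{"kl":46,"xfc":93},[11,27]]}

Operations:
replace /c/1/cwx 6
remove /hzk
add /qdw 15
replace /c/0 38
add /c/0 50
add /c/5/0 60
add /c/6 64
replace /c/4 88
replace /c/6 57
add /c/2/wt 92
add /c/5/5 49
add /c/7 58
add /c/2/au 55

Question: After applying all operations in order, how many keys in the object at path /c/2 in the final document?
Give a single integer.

After op 1 (replace /c/1/cwx 6): {"c":[{"gg":15,"lq":94,"t":23,"yvg":72},{"au":48,"cwx":6,"e":74,"xw":15},{"rqn":95,"rvu":38,"vxm":69},{"eia":14,"hmb":66,"m":97},[51,3,79,71,6]],"hzk":[{"bhs":45,"qv":97,"tqo":33},{"kl":46,"xfc":93},[11,27]]}
After op 2 (remove /hzk): {"c":[{"gg":15,"lq":94,"t":23,"yvg":72},{"au":48,"cwx":6,"e":74,"xw":15},{"rqn":95,"rvu":38,"vxm":69},{"eia":14,"hmb":66,"m":97},[51,3,79,71,6]]}
After op 3 (add /qdw 15): {"c":[{"gg":15,"lq":94,"t":23,"yvg":72},{"au":48,"cwx":6,"e":74,"xw":15},{"rqn":95,"rvu":38,"vxm":69},{"eia":14,"hmb":66,"m":97},[51,3,79,71,6]],"qdw":15}
After op 4 (replace /c/0 38): {"c":[38,{"au":48,"cwx":6,"e":74,"xw":15},{"rqn":95,"rvu":38,"vxm":69},{"eia":14,"hmb":66,"m":97},[51,3,79,71,6]],"qdw":15}
After op 5 (add /c/0 50): {"c":[50,38,{"au":48,"cwx":6,"e":74,"xw":15},{"rqn":95,"rvu":38,"vxm":69},{"eia":14,"hmb":66,"m":97},[51,3,79,71,6]],"qdw":15}
After op 6 (add /c/5/0 60): {"c":[50,38,{"au":48,"cwx":6,"e":74,"xw":15},{"rqn":95,"rvu":38,"vxm":69},{"eia":14,"hmb":66,"m":97},[60,51,3,79,71,6]],"qdw":15}
After op 7 (add /c/6 64): {"c":[50,38,{"au":48,"cwx":6,"e":74,"xw":15},{"rqn":95,"rvu":38,"vxm":69},{"eia":14,"hmb":66,"m":97},[60,51,3,79,71,6],64],"qdw":15}
After op 8 (replace /c/4 88): {"c":[50,38,{"au":48,"cwx":6,"e":74,"xw":15},{"rqn":95,"rvu":38,"vxm":69},88,[60,51,3,79,71,6],64],"qdw":15}
After op 9 (replace /c/6 57): {"c":[50,38,{"au":48,"cwx":6,"e":74,"xw":15},{"rqn":95,"rvu":38,"vxm":69},88,[60,51,3,79,71,6],57],"qdw":15}
After op 10 (add /c/2/wt 92): {"c":[50,38,{"au":48,"cwx":6,"e":74,"wt":92,"xw":15},{"rqn":95,"rvu":38,"vxm":69},88,[60,51,3,79,71,6],57],"qdw":15}
After op 11 (add /c/5/5 49): {"c":[50,38,{"au":48,"cwx":6,"e":74,"wt":92,"xw":15},{"rqn":95,"rvu":38,"vxm":69},88,[60,51,3,79,71,49,6],57],"qdw":15}
After op 12 (add /c/7 58): {"c":[50,38,{"au":48,"cwx":6,"e":74,"wt":92,"xw":15},{"rqn":95,"rvu":38,"vxm":69},88,[60,51,3,79,71,49,6],57,58],"qdw":15}
After op 13 (add /c/2/au 55): {"c":[50,38,{"au":55,"cwx":6,"e":74,"wt":92,"xw":15},{"rqn":95,"rvu":38,"vxm":69},88,[60,51,3,79,71,49,6],57,58],"qdw":15}
Size at path /c/2: 5

Answer: 5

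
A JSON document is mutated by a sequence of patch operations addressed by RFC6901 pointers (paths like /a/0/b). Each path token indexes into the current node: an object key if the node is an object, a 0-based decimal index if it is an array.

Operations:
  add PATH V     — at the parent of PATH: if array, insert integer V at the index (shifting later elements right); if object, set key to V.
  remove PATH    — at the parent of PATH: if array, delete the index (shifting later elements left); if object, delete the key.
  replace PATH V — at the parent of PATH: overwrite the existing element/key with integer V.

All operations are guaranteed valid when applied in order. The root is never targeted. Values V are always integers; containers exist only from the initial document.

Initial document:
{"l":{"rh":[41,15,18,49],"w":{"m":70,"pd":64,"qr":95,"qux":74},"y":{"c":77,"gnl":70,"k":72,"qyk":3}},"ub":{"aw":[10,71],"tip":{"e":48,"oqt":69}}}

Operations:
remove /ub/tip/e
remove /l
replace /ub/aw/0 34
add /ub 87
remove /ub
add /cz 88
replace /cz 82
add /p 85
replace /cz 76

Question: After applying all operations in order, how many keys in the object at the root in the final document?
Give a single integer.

After op 1 (remove /ub/tip/e): {"l":{"rh":[41,15,18,49],"w":{"m":70,"pd":64,"qr":95,"qux":74},"y":{"c":77,"gnl":70,"k":72,"qyk":3}},"ub":{"aw":[10,71],"tip":{"oqt":69}}}
After op 2 (remove /l): {"ub":{"aw":[10,71],"tip":{"oqt":69}}}
After op 3 (replace /ub/aw/0 34): {"ub":{"aw":[34,71],"tip":{"oqt":69}}}
After op 4 (add /ub 87): {"ub":87}
After op 5 (remove /ub): {}
After op 6 (add /cz 88): {"cz":88}
After op 7 (replace /cz 82): {"cz":82}
After op 8 (add /p 85): {"cz":82,"p":85}
After op 9 (replace /cz 76): {"cz":76,"p":85}
Size at the root: 2

Answer: 2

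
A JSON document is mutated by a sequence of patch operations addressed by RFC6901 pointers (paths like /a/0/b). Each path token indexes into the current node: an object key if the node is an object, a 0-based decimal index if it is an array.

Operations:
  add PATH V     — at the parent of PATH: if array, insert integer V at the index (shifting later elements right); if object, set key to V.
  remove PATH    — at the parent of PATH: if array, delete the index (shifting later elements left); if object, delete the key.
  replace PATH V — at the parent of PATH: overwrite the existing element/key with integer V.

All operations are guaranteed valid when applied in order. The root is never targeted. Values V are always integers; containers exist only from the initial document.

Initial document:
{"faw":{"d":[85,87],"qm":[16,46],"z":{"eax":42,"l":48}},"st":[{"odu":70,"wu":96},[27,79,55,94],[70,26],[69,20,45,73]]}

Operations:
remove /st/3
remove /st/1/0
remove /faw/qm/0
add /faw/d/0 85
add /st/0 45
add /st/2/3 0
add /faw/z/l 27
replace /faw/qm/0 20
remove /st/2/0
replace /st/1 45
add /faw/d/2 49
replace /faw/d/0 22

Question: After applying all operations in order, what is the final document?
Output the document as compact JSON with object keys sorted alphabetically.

Answer: {"faw":{"d":[22,85,49,87],"qm":[20],"z":{"eax":42,"l":27}},"st":[45,45,[55,94,0],[70,26]]}

Derivation:
After op 1 (remove /st/3): {"faw":{"d":[85,87],"qm":[16,46],"z":{"eax":42,"l":48}},"st":[{"odu":70,"wu":96},[27,79,55,94],[70,26]]}
After op 2 (remove /st/1/0): {"faw":{"d":[85,87],"qm":[16,46],"z":{"eax":42,"l":48}},"st":[{"odu":70,"wu":96},[79,55,94],[70,26]]}
After op 3 (remove /faw/qm/0): {"faw":{"d":[85,87],"qm":[46],"z":{"eax":42,"l":48}},"st":[{"odu":70,"wu":96},[79,55,94],[70,26]]}
After op 4 (add /faw/d/0 85): {"faw":{"d":[85,85,87],"qm":[46],"z":{"eax":42,"l":48}},"st":[{"odu":70,"wu":96},[79,55,94],[70,26]]}
After op 5 (add /st/0 45): {"faw":{"d":[85,85,87],"qm":[46],"z":{"eax":42,"l":48}},"st":[45,{"odu":70,"wu":96},[79,55,94],[70,26]]}
After op 6 (add /st/2/3 0): {"faw":{"d":[85,85,87],"qm":[46],"z":{"eax":42,"l":48}},"st":[45,{"odu":70,"wu":96},[79,55,94,0],[70,26]]}
After op 7 (add /faw/z/l 27): {"faw":{"d":[85,85,87],"qm":[46],"z":{"eax":42,"l":27}},"st":[45,{"odu":70,"wu":96},[79,55,94,0],[70,26]]}
After op 8 (replace /faw/qm/0 20): {"faw":{"d":[85,85,87],"qm":[20],"z":{"eax":42,"l":27}},"st":[45,{"odu":70,"wu":96},[79,55,94,0],[70,26]]}
After op 9 (remove /st/2/0): {"faw":{"d":[85,85,87],"qm":[20],"z":{"eax":42,"l":27}},"st":[45,{"odu":70,"wu":96},[55,94,0],[70,26]]}
After op 10 (replace /st/1 45): {"faw":{"d":[85,85,87],"qm":[20],"z":{"eax":42,"l":27}},"st":[45,45,[55,94,0],[70,26]]}
After op 11 (add /faw/d/2 49): {"faw":{"d":[85,85,49,87],"qm":[20],"z":{"eax":42,"l":27}},"st":[45,45,[55,94,0],[70,26]]}
After op 12 (replace /faw/d/0 22): {"faw":{"d":[22,85,49,87],"qm":[20],"z":{"eax":42,"l":27}},"st":[45,45,[55,94,0],[70,26]]}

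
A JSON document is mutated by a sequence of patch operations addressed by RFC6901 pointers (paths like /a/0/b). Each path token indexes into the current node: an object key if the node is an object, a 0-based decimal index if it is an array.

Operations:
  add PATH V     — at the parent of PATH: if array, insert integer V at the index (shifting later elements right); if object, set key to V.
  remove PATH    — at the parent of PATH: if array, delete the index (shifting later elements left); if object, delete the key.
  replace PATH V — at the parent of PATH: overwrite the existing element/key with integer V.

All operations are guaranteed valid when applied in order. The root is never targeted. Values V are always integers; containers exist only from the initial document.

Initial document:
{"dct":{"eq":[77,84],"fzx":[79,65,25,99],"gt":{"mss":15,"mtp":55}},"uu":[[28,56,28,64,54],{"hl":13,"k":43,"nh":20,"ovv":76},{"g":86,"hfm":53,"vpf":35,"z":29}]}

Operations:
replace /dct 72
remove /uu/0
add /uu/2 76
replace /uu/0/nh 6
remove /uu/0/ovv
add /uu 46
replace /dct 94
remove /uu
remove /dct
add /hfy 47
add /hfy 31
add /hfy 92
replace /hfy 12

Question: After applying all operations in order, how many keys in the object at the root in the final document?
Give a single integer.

Answer: 1

Derivation:
After op 1 (replace /dct 72): {"dct":72,"uu":[[28,56,28,64,54],{"hl":13,"k":43,"nh":20,"ovv":76},{"g":86,"hfm":53,"vpf":35,"z":29}]}
After op 2 (remove /uu/0): {"dct":72,"uu":[{"hl":13,"k":43,"nh":20,"ovv":76},{"g":86,"hfm":53,"vpf":35,"z":29}]}
After op 3 (add /uu/2 76): {"dct":72,"uu":[{"hl":13,"k":43,"nh":20,"ovv":76},{"g":86,"hfm":53,"vpf":35,"z":29},76]}
After op 4 (replace /uu/0/nh 6): {"dct":72,"uu":[{"hl":13,"k":43,"nh":6,"ovv":76},{"g":86,"hfm":53,"vpf":35,"z":29},76]}
After op 5 (remove /uu/0/ovv): {"dct":72,"uu":[{"hl":13,"k":43,"nh":6},{"g":86,"hfm":53,"vpf":35,"z":29},76]}
After op 6 (add /uu 46): {"dct":72,"uu":46}
After op 7 (replace /dct 94): {"dct":94,"uu":46}
After op 8 (remove /uu): {"dct":94}
After op 9 (remove /dct): {}
After op 10 (add /hfy 47): {"hfy":47}
After op 11 (add /hfy 31): {"hfy":31}
After op 12 (add /hfy 92): {"hfy":92}
After op 13 (replace /hfy 12): {"hfy":12}
Size at the root: 1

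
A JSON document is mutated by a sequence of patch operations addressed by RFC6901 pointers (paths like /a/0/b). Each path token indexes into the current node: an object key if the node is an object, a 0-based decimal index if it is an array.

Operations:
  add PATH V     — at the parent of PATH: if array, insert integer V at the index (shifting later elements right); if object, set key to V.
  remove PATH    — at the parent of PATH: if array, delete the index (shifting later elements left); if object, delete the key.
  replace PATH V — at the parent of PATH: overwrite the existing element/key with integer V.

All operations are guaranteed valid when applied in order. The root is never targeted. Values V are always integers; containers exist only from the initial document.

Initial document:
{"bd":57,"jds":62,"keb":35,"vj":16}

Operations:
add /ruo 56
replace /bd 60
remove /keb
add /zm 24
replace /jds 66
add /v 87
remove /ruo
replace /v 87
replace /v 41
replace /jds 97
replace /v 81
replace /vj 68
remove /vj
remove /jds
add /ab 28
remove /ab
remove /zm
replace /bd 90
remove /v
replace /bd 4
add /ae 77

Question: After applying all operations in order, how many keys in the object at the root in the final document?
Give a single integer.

After op 1 (add /ruo 56): {"bd":57,"jds":62,"keb":35,"ruo":56,"vj":16}
After op 2 (replace /bd 60): {"bd":60,"jds":62,"keb":35,"ruo":56,"vj":16}
After op 3 (remove /keb): {"bd":60,"jds":62,"ruo":56,"vj":16}
After op 4 (add /zm 24): {"bd":60,"jds":62,"ruo":56,"vj":16,"zm":24}
After op 5 (replace /jds 66): {"bd":60,"jds":66,"ruo":56,"vj":16,"zm":24}
After op 6 (add /v 87): {"bd":60,"jds":66,"ruo":56,"v":87,"vj":16,"zm":24}
After op 7 (remove /ruo): {"bd":60,"jds":66,"v":87,"vj":16,"zm":24}
After op 8 (replace /v 87): {"bd":60,"jds":66,"v":87,"vj":16,"zm":24}
After op 9 (replace /v 41): {"bd":60,"jds":66,"v":41,"vj":16,"zm":24}
After op 10 (replace /jds 97): {"bd":60,"jds":97,"v":41,"vj":16,"zm":24}
After op 11 (replace /v 81): {"bd":60,"jds":97,"v":81,"vj":16,"zm":24}
After op 12 (replace /vj 68): {"bd":60,"jds":97,"v":81,"vj":68,"zm":24}
After op 13 (remove /vj): {"bd":60,"jds":97,"v":81,"zm":24}
After op 14 (remove /jds): {"bd":60,"v":81,"zm":24}
After op 15 (add /ab 28): {"ab":28,"bd":60,"v":81,"zm":24}
After op 16 (remove /ab): {"bd":60,"v":81,"zm":24}
After op 17 (remove /zm): {"bd":60,"v":81}
After op 18 (replace /bd 90): {"bd":90,"v":81}
After op 19 (remove /v): {"bd":90}
After op 20 (replace /bd 4): {"bd":4}
After op 21 (add /ae 77): {"ae":77,"bd":4}
Size at the root: 2

Answer: 2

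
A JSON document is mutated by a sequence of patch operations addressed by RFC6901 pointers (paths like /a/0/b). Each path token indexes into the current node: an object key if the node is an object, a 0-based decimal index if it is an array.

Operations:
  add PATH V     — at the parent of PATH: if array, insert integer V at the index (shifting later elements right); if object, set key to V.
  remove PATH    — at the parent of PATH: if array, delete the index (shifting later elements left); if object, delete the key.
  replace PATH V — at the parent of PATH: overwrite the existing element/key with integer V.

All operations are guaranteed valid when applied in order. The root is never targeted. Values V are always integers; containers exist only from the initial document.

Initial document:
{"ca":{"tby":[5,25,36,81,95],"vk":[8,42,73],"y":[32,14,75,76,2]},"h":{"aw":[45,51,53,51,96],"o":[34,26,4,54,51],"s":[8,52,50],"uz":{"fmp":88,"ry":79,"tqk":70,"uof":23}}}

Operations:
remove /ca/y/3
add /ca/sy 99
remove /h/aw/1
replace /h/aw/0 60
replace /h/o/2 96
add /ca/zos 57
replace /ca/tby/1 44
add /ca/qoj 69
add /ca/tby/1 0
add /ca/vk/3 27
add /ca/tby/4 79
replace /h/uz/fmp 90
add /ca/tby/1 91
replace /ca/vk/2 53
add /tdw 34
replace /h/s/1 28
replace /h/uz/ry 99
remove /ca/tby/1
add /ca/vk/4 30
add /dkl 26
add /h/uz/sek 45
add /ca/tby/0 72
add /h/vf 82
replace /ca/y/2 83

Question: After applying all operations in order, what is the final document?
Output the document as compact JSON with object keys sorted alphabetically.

After op 1 (remove /ca/y/3): {"ca":{"tby":[5,25,36,81,95],"vk":[8,42,73],"y":[32,14,75,2]},"h":{"aw":[45,51,53,51,96],"o":[34,26,4,54,51],"s":[8,52,50],"uz":{"fmp":88,"ry":79,"tqk":70,"uof":23}}}
After op 2 (add /ca/sy 99): {"ca":{"sy":99,"tby":[5,25,36,81,95],"vk":[8,42,73],"y":[32,14,75,2]},"h":{"aw":[45,51,53,51,96],"o":[34,26,4,54,51],"s":[8,52,50],"uz":{"fmp":88,"ry":79,"tqk":70,"uof":23}}}
After op 3 (remove /h/aw/1): {"ca":{"sy":99,"tby":[5,25,36,81,95],"vk":[8,42,73],"y":[32,14,75,2]},"h":{"aw":[45,53,51,96],"o":[34,26,4,54,51],"s":[8,52,50],"uz":{"fmp":88,"ry":79,"tqk":70,"uof":23}}}
After op 4 (replace /h/aw/0 60): {"ca":{"sy":99,"tby":[5,25,36,81,95],"vk":[8,42,73],"y":[32,14,75,2]},"h":{"aw":[60,53,51,96],"o":[34,26,4,54,51],"s":[8,52,50],"uz":{"fmp":88,"ry":79,"tqk":70,"uof":23}}}
After op 5 (replace /h/o/2 96): {"ca":{"sy":99,"tby":[5,25,36,81,95],"vk":[8,42,73],"y":[32,14,75,2]},"h":{"aw":[60,53,51,96],"o":[34,26,96,54,51],"s":[8,52,50],"uz":{"fmp":88,"ry":79,"tqk":70,"uof":23}}}
After op 6 (add /ca/zos 57): {"ca":{"sy":99,"tby":[5,25,36,81,95],"vk":[8,42,73],"y":[32,14,75,2],"zos":57},"h":{"aw":[60,53,51,96],"o":[34,26,96,54,51],"s":[8,52,50],"uz":{"fmp":88,"ry":79,"tqk":70,"uof":23}}}
After op 7 (replace /ca/tby/1 44): {"ca":{"sy":99,"tby":[5,44,36,81,95],"vk":[8,42,73],"y":[32,14,75,2],"zos":57},"h":{"aw":[60,53,51,96],"o":[34,26,96,54,51],"s":[8,52,50],"uz":{"fmp":88,"ry":79,"tqk":70,"uof":23}}}
After op 8 (add /ca/qoj 69): {"ca":{"qoj":69,"sy":99,"tby":[5,44,36,81,95],"vk":[8,42,73],"y":[32,14,75,2],"zos":57},"h":{"aw":[60,53,51,96],"o":[34,26,96,54,51],"s":[8,52,50],"uz":{"fmp":88,"ry":79,"tqk":70,"uof":23}}}
After op 9 (add /ca/tby/1 0): {"ca":{"qoj":69,"sy":99,"tby":[5,0,44,36,81,95],"vk":[8,42,73],"y":[32,14,75,2],"zos":57},"h":{"aw":[60,53,51,96],"o":[34,26,96,54,51],"s":[8,52,50],"uz":{"fmp":88,"ry":79,"tqk":70,"uof":23}}}
After op 10 (add /ca/vk/3 27): {"ca":{"qoj":69,"sy":99,"tby":[5,0,44,36,81,95],"vk":[8,42,73,27],"y":[32,14,75,2],"zos":57},"h":{"aw":[60,53,51,96],"o":[34,26,96,54,51],"s":[8,52,50],"uz":{"fmp":88,"ry":79,"tqk":70,"uof":23}}}
After op 11 (add /ca/tby/4 79): {"ca":{"qoj":69,"sy":99,"tby":[5,0,44,36,79,81,95],"vk":[8,42,73,27],"y":[32,14,75,2],"zos":57},"h":{"aw":[60,53,51,96],"o":[34,26,96,54,51],"s":[8,52,50],"uz":{"fmp":88,"ry":79,"tqk":70,"uof":23}}}
After op 12 (replace /h/uz/fmp 90): {"ca":{"qoj":69,"sy":99,"tby":[5,0,44,36,79,81,95],"vk":[8,42,73,27],"y":[32,14,75,2],"zos":57},"h":{"aw":[60,53,51,96],"o":[34,26,96,54,51],"s":[8,52,50],"uz":{"fmp":90,"ry":79,"tqk":70,"uof":23}}}
After op 13 (add /ca/tby/1 91): {"ca":{"qoj":69,"sy":99,"tby":[5,91,0,44,36,79,81,95],"vk":[8,42,73,27],"y":[32,14,75,2],"zos":57},"h":{"aw":[60,53,51,96],"o":[34,26,96,54,51],"s":[8,52,50],"uz":{"fmp":90,"ry":79,"tqk":70,"uof":23}}}
After op 14 (replace /ca/vk/2 53): {"ca":{"qoj":69,"sy":99,"tby":[5,91,0,44,36,79,81,95],"vk":[8,42,53,27],"y":[32,14,75,2],"zos":57},"h":{"aw":[60,53,51,96],"o":[34,26,96,54,51],"s":[8,52,50],"uz":{"fmp":90,"ry":79,"tqk":70,"uof":23}}}
After op 15 (add /tdw 34): {"ca":{"qoj":69,"sy":99,"tby":[5,91,0,44,36,79,81,95],"vk":[8,42,53,27],"y":[32,14,75,2],"zos":57},"h":{"aw":[60,53,51,96],"o":[34,26,96,54,51],"s":[8,52,50],"uz":{"fmp":90,"ry":79,"tqk":70,"uof":23}},"tdw":34}
After op 16 (replace /h/s/1 28): {"ca":{"qoj":69,"sy":99,"tby":[5,91,0,44,36,79,81,95],"vk":[8,42,53,27],"y":[32,14,75,2],"zos":57},"h":{"aw":[60,53,51,96],"o":[34,26,96,54,51],"s":[8,28,50],"uz":{"fmp":90,"ry":79,"tqk":70,"uof":23}},"tdw":34}
After op 17 (replace /h/uz/ry 99): {"ca":{"qoj":69,"sy":99,"tby":[5,91,0,44,36,79,81,95],"vk":[8,42,53,27],"y":[32,14,75,2],"zos":57},"h":{"aw":[60,53,51,96],"o":[34,26,96,54,51],"s":[8,28,50],"uz":{"fmp":90,"ry":99,"tqk":70,"uof":23}},"tdw":34}
After op 18 (remove /ca/tby/1): {"ca":{"qoj":69,"sy":99,"tby":[5,0,44,36,79,81,95],"vk":[8,42,53,27],"y":[32,14,75,2],"zos":57},"h":{"aw":[60,53,51,96],"o":[34,26,96,54,51],"s":[8,28,50],"uz":{"fmp":90,"ry":99,"tqk":70,"uof":23}},"tdw":34}
After op 19 (add /ca/vk/4 30): {"ca":{"qoj":69,"sy":99,"tby":[5,0,44,36,79,81,95],"vk":[8,42,53,27,30],"y":[32,14,75,2],"zos":57},"h":{"aw":[60,53,51,96],"o":[34,26,96,54,51],"s":[8,28,50],"uz":{"fmp":90,"ry":99,"tqk":70,"uof":23}},"tdw":34}
After op 20 (add /dkl 26): {"ca":{"qoj":69,"sy":99,"tby":[5,0,44,36,79,81,95],"vk":[8,42,53,27,30],"y":[32,14,75,2],"zos":57},"dkl":26,"h":{"aw":[60,53,51,96],"o":[34,26,96,54,51],"s":[8,28,50],"uz":{"fmp":90,"ry":99,"tqk":70,"uof":23}},"tdw":34}
After op 21 (add /h/uz/sek 45): {"ca":{"qoj":69,"sy":99,"tby":[5,0,44,36,79,81,95],"vk":[8,42,53,27,30],"y":[32,14,75,2],"zos":57},"dkl":26,"h":{"aw":[60,53,51,96],"o":[34,26,96,54,51],"s":[8,28,50],"uz":{"fmp":90,"ry":99,"sek":45,"tqk":70,"uof":23}},"tdw":34}
After op 22 (add /ca/tby/0 72): {"ca":{"qoj":69,"sy":99,"tby":[72,5,0,44,36,79,81,95],"vk":[8,42,53,27,30],"y":[32,14,75,2],"zos":57},"dkl":26,"h":{"aw":[60,53,51,96],"o":[34,26,96,54,51],"s":[8,28,50],"uz":{"fmp":90,"ry":99,"sek":45,"tqk":70,"uof":23}},"tdw":34}
After op 23 (add /h/vf 82): {"ca":{"qoj":69,"sy":99,"tby":[72,5,0,44,36,79,81,95],"vk":[8,42,53,27,30],"y":[32,14,75,2],"zos":57},"dkl":26,"h":{"aw":[60,53,51,96],"o":[34,26,96,54,51],"s":[8,28,50],"uz":{"fmp":90,"ry":99,"sek":45,"tqk":70,"uof":23},"vf":82},"tdw":34}
After op 24 (replace /ca/y/2 83): {"ca":{"qoj":69,"sy":99,"tby":[72,5,0,44,36,79,81,95],"vk":[8,42,53,27,30],"y":[32,14,83,2],"zos":57},"dkl":26,"h":{"aw":[60,53,51,96],"o":[34,26,96,54,51],"s":[8,28,50],"uz":{"fmp":90,"ry":99,"sek":45,"tqk":70,"uof":23},"vf":82},"tdw":34}

Answer: {"ca":{"qoj":69,"sy":99,"tby":[72,5,0,44,36,79,81,95],"vk":[8,42,53,27,30],"y":[32,14,83,2],"zos":57},"dkl":26,"h":{"aw":[60,53,51,96],"o":[34,26,96,54,51],"s":[8,28,50],"uz":{"fmp":90,"ry":99,"sek":45,"tqk":70,"uof":23},"vf":82},"tdw":34}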